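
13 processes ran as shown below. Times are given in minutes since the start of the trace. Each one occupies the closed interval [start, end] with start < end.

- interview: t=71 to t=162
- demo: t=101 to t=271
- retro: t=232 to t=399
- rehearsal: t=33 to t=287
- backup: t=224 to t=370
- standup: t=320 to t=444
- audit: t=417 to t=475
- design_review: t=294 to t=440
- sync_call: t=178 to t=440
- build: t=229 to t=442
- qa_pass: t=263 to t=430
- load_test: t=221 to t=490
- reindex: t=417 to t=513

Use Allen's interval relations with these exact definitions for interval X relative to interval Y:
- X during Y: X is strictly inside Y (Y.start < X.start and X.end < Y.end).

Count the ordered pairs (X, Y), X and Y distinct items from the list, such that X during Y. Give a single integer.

Checking all 156 ordered pairs for relation 'during'; matching pairs in alphabetical order:
(audit, load_test): audit during load_test ✓
(backup, load_test): backup during load_test ✓
(backup, sync_call): backup during sync_call ✓
(build, load_test): build during load_test ✓
(demo, rehearsal): demo during rehearsal ✓
(design_review, build): design_review during build ✓
(design_review, load_test): design_review during load_test ✓
(interview, rehearsal): interview during rehearsal ✓
(qa_pass, build): qa_pass during build ✓
(qa_pass, load_test): qa_pass during load_test ✓
(qa_pass, sync_call): qa_pass during sync_call ✓
(retro, build): retro during build ✓
(retro, load_test): retro during load_test ✓
(retro, sync_call): retro during sync_call ✓
(standup, load_test): standup during load_test ✓
Count: 15.

15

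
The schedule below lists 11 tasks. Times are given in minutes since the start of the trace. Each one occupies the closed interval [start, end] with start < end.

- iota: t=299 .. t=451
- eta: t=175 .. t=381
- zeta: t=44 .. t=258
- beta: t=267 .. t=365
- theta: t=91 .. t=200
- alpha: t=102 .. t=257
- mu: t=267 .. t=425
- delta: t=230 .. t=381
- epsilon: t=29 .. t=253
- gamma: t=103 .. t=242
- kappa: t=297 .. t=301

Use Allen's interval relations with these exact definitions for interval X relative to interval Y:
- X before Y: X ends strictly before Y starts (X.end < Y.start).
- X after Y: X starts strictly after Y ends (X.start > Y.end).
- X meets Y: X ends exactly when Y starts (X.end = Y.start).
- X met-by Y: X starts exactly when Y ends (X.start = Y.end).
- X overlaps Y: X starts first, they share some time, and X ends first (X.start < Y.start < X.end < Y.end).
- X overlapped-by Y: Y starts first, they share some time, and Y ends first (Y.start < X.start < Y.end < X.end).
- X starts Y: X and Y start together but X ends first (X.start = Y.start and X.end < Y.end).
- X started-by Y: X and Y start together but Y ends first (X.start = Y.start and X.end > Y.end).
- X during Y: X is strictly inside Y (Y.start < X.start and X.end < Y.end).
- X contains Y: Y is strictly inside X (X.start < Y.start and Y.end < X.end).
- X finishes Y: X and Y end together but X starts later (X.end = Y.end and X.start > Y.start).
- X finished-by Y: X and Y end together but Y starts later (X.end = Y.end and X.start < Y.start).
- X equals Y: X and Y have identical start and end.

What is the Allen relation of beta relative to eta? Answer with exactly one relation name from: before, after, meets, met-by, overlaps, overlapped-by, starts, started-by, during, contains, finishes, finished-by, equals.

beta = [t=267, t=365]; eta = [t=175, t=381].
Compare endpoints: beta.start > eta.start, beta.start < eta.end, beta.end > eta.start, beta.end < eta.end.
That pattern is 'during'.

during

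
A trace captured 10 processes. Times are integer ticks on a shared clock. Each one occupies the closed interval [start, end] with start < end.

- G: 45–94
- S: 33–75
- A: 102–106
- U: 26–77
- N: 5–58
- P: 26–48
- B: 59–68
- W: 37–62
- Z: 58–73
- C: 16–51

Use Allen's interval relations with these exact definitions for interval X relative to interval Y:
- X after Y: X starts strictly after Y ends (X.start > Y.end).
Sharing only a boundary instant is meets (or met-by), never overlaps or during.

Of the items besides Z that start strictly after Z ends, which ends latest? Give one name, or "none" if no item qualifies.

A

Target Z = [58, 73].
A [102, 106] → after → candidate.
B [59, 68] → during → excluded.
C [16, 51] → before → excluded.
G [45, 94] → contains → excluded.
N [5, 58] → meets → excluded.
P [26, 48] → before → excluded.
S [33, 75] → contains → excluded.
U [26, 77] → contains → excluded.
W [37, 62] → overlaps → excluded.
Among candidates, latest end is 106 → A.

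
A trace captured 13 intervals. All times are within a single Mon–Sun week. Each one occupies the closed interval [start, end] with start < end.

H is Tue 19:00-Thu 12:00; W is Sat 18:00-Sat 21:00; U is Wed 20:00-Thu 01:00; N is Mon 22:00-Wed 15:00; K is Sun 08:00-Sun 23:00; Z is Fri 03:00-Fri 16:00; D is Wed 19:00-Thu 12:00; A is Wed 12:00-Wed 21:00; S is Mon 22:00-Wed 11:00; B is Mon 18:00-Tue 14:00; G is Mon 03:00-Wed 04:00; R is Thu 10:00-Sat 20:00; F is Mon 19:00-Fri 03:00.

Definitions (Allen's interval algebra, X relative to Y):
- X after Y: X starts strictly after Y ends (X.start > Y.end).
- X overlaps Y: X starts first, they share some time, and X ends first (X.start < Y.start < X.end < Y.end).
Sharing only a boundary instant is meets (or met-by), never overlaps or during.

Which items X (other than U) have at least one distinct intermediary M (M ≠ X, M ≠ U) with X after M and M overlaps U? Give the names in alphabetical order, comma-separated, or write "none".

Target U = [Wed 20:00, Thu 01:00].
Intermediaries M with M overlaps U: A.
Via A — items with X after A: K, R, W, Z.
Union: K, R, W, Z.

K, R, W, Z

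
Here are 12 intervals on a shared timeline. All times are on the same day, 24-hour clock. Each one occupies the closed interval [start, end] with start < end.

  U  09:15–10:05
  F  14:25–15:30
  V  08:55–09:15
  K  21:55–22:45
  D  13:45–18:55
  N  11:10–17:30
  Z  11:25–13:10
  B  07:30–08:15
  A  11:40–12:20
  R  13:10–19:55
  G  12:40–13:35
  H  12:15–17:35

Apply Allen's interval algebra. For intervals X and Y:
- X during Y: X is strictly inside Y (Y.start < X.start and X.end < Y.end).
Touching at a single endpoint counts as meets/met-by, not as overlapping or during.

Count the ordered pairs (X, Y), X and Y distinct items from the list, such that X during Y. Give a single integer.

10

Checking all 132 ordered pairs for relation 'during'; matching pairs in alphabetical order:
(A, N): A during N ✓
(A, Z): A during Z ✓
(D, R): D during R ✓
(F, D): F during D ✓
(F, H): F during H ✓
(F, N): F during N ✓
(F, R): F during R ✓
(G, H): G during H ✓
(G, N): G during N ✓
(Z, N): Z during N ✓
Count: 10.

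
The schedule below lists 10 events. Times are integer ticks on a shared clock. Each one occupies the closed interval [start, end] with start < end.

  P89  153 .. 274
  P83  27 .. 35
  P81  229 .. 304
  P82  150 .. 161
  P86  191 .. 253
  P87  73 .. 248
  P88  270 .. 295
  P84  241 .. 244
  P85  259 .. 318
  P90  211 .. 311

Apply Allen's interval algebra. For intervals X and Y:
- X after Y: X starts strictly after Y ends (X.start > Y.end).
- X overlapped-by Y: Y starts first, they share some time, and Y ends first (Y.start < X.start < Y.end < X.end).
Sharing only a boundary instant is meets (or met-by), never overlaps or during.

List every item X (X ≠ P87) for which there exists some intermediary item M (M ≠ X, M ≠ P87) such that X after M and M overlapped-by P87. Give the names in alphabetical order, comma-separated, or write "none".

Target P87 = [73, 248].
Intermediaries M with M overlapped-by P87: P81, P86, P89, P90.
Via P81 — items with X after P81: none.
Via P86 — items with X after P86: P85, P88.
Via P89 — items with X after P89: none.
Via P90 — items with X after P90: none.
Union: P85, P88.

P85, P88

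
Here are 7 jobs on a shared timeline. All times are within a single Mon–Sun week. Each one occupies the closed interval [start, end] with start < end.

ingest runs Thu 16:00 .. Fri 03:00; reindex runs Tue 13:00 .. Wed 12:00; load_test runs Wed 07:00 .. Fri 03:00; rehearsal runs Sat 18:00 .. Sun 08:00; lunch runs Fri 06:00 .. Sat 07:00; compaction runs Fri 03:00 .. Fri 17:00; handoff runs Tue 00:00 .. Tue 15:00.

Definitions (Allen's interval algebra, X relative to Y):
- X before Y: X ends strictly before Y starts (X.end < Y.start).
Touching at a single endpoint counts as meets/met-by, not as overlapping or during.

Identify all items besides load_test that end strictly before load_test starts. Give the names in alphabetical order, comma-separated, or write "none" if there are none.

Target load_test = [Wed 07:00, Fri 03:00].
compaction [Fri 03:00, Fri 17:00] → met-by → no.
handoff [Tue 00:00, Tue 15:00] → before → yes.
ingest [Thu 16:00, Fri 03:00] → finishes → no.
lunch [Fri 06:00, Sat 07:00] → after → no.
rehearsal [Sat 18:00, Sun 08:00] → after → no.
reindex [Tue 13:00, Wed 12:00] → overlaps → no.
Result: handoff.

handoff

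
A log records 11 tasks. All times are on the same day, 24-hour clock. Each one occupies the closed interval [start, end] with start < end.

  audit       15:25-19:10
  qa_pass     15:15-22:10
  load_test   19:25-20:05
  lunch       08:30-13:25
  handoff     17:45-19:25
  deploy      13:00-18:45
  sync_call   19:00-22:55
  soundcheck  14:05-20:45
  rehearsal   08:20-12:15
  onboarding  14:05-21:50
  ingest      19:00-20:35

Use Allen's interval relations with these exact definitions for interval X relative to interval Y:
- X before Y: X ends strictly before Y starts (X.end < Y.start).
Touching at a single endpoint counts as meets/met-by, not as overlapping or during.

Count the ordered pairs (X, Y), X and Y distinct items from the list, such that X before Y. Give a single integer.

21

Checking all 110 ordered pairs for relation 'before'; matching pairs in alphabetical order:
(audit, load_test): audit before load_test ✓
(deploy, ingest): deploy before ingest ✓
(deploy, load_test): deploy before load_test ✓
(deploy, sync_call): deploy before sync_call ✓
(lunch, audit): lunch before audit ✓
(lunch, handoff): lunch before handoff ✓
(lunch, ingest): lunch before ingest ✓
(lunch, load_test): lunch before load_test ✓
(lunch, onboarding): lunch before onboarding ✓
(lunch, qa_pass): lunch before qa_pass ✓
(lunch, soundcheck): lunch before soundcheck ✓
(lunch, sync_call): lunch before sync_call ✓
(rehearsal, audit): rehearsal before audit ✓
(rehearsal, deploy): rehearsal before deploy ✓
(rehearsal, handoff): rehearsal before handoff ✓
(rehearsal, ingest): rehearsal before ingest ✓
(rehearsal, load_test): rehearsal before load_test ✓
(rehearsal, onboarding): rehearsal before onboarding ✓
(rehearsal, qa_pass): rehearsal before qa_pass ✓
(rehearsal, soundcheck): rehearsal before soundcheck ✓
(rehearsal, sync_call): rehearsal before sync_call ✓
Count: 21.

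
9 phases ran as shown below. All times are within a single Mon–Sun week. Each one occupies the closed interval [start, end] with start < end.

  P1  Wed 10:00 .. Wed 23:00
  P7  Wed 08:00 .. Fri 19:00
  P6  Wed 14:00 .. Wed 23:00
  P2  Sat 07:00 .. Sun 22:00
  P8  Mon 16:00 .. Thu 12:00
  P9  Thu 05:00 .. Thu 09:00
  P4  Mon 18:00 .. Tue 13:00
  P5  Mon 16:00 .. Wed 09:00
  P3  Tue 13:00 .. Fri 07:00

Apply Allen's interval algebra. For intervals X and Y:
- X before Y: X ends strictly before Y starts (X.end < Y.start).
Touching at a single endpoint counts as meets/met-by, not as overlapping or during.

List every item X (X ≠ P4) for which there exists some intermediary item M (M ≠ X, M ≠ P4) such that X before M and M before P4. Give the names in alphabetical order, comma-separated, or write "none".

Target P4 = [Mon 18:00, Tue 13:00].
Intermediaries M with M before P4: none.
Union: none.

none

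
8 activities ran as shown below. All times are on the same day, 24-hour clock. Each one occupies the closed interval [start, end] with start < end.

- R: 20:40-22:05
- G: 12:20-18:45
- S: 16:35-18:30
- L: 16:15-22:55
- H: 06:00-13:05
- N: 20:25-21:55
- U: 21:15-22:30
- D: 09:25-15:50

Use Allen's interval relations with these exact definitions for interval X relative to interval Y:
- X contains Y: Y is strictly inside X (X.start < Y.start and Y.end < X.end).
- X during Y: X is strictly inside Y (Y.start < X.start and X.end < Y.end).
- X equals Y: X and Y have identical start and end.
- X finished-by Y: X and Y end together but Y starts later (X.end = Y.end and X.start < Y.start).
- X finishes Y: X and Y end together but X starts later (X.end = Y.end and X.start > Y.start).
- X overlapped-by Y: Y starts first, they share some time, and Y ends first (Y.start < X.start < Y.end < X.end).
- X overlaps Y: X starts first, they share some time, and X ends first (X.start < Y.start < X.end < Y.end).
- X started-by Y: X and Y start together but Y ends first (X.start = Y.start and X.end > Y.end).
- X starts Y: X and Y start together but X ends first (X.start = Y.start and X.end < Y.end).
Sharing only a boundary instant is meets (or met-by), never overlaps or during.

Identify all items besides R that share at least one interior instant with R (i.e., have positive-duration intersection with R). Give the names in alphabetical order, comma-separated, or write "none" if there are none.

L, N, U

Target R = [20:40, 22:05].
D [09:25, 15:50] → before → no.
G [12:20, 18:45] → before → no.
H [06:00, 13:05] → before → no.
L [16:15, 22:55] → contains → yes.
N [20:25, 21:55] → overlaps → yes.
S [16:35, 18:30] → before → no.
U [21:15, 22:30] → overlapped-by → yes.
Result: L, N, U.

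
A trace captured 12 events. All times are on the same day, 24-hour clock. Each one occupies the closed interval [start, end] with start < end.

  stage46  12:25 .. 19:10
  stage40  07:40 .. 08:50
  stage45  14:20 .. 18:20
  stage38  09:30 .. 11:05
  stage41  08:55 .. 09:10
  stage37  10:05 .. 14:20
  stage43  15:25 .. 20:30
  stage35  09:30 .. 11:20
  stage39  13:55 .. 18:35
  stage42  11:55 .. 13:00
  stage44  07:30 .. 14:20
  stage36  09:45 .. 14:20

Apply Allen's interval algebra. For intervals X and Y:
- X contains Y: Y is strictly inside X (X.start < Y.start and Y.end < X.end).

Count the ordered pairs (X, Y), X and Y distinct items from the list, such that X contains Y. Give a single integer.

10

Checking all 132 ordered pairs for relation 'contains'; matching pairs in alphabetical order:
(stage36, stage42): stage36 contains stage42 ✓
(stage37, stage42): stage37 contains stage42 ✓
(stage39, stage45): stage39 contains stage45 ✓
(stage44, stage35): stage44 contains stage35 ✓
(stage44, stage38): stage44 contains stage38 ✓
(stage44, stage40): stage44 contains stage40 ✓
(stage44, stage41): stage44 contains stage41 ✓
(stage44, stage42): stage44 contains stage42 ✓
(stage46, stage39): stage46 contains stage39 ✓
(stage46, stage45): stage46 contains stage45 ✓
Count: 10.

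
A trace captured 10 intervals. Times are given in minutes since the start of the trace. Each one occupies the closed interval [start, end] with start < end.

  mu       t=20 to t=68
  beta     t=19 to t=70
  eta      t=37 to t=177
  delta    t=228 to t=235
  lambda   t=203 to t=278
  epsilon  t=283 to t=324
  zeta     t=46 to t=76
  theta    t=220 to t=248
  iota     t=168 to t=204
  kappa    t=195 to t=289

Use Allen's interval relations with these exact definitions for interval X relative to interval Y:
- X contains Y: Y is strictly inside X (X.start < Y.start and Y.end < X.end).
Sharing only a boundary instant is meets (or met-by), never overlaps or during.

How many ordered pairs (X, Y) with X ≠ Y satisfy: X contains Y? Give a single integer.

8

Checking all 90 ordered pairs for relation 'contains'; matching pairs in alphabetical order:
(beta, mu): beta contains mu ✓
(eta, zeta): eta contains zeta ✓
(kappa, delta): kappa contains delta ✓
(kappa, lambda): kappa contains lambda ✓
(kappa, theta): kappa contains theta ✓
(lambda, delta): lambda contains delta ✓
(lambda, theta): lambda contains theta ✓
(theta, delta): theta contains delta ✓
Count: 8.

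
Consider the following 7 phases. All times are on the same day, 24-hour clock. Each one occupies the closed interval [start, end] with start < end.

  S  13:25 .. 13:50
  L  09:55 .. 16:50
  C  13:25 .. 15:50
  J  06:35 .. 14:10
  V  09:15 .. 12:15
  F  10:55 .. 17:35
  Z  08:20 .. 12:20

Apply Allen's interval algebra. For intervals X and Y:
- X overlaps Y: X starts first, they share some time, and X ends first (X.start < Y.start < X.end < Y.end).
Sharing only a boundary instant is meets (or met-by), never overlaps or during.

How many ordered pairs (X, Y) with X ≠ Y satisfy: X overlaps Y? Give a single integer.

Checking all 42 ordered pairs for relation 'overlaps'; matching pairs in alphabetical order:
(J, C): J overlaps C ✓
(J, F): J overlaps F ✓
(J, L): J overlaps L ✓
(L, F): L overlaps F ✓
(V, F): V overlaps F ✓
(V, L): V overlaps L ✓
(Z, F): Z overlaps F ✓
(Z, L): Z overlaps L ✓
Count: 8.

8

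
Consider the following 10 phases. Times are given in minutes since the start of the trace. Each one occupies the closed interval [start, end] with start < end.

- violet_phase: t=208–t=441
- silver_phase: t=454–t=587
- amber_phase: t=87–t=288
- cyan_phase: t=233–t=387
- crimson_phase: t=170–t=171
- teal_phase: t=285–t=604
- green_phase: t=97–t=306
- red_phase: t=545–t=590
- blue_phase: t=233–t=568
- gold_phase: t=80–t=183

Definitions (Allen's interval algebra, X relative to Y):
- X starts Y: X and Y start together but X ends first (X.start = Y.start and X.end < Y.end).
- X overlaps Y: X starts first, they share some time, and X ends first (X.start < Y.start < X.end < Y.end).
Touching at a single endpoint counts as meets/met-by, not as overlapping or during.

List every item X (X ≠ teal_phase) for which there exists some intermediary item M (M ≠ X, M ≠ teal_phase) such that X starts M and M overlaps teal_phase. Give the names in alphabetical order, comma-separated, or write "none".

Target teal_phase = [t=285, t=604].
Intermediaries M with M overlaps teal_phase: amber_phase, blue_phase, cyan_phase, green_phase, violet_phase.
Via amber_phase — items with X starts amber_phase: none.
Via blue_phase — items with X starts blue_phase: cyan_phase.
Via cyan_phase — items with X starts cyan_phase: none.
Via green_phase — items with X starts green_phase: none.
Via violet_phase — items with X starts violet_phase: none.
Union: cyan_phase.

cyan_phase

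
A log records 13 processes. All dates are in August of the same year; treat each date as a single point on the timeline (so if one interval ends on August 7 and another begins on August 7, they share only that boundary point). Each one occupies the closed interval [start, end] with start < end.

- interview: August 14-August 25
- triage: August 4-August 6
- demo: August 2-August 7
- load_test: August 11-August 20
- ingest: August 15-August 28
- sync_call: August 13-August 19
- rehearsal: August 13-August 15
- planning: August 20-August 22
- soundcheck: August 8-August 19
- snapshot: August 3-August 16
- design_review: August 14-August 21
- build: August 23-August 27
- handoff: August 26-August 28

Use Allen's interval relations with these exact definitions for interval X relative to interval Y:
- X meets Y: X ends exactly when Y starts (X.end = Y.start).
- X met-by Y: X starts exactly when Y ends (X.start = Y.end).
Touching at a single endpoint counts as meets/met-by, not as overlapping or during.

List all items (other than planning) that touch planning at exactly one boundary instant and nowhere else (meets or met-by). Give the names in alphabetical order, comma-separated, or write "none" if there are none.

Target planning = [August 20, August 22].
build [August 23, August 27] → after → no.
demo [August 2, August 7] → before → no.
design_review [August 14, August 21] → overlaps → no.
handoff [August 26, August 28] → after → no.
ingest [August 15, August 28] → contains → no.
interview [August 14, August 25] → contains → no.
load_test [August 11, August 20] → meets → yes.
rehearsal [August 13, August 15] → before → no.
snapshot [August 3, August 16] → before → no.
soundcheck [August 8, August 19] → before → no.
sync_call [August 13, August 19] → before → no.
triage [August 4, August 6] → before → no.
Result: load_test.

load_test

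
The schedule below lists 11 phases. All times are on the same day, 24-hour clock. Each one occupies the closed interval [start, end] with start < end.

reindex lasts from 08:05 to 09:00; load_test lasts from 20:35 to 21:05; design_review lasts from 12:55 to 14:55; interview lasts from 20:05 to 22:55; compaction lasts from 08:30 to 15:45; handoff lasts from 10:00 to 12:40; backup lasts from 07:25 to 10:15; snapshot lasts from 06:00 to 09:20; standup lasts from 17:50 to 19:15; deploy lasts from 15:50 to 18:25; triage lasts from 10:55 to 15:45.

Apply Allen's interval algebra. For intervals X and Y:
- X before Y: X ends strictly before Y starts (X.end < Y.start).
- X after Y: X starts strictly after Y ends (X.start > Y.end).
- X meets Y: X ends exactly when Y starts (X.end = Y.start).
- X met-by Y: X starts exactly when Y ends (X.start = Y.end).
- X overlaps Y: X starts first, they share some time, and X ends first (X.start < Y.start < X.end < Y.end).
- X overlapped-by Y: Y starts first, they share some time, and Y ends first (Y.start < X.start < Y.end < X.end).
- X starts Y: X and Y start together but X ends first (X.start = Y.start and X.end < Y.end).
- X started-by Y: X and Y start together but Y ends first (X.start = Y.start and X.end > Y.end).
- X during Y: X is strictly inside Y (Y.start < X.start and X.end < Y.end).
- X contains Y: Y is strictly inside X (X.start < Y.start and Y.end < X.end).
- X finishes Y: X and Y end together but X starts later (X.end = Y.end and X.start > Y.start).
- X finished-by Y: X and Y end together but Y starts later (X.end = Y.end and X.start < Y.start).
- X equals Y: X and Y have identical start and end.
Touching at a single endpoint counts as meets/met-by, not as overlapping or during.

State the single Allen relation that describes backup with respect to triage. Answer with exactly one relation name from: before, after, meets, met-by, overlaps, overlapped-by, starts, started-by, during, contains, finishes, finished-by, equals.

before

backup = [07:25, 10:15]; triage = [10:55, 15:45].
Compare endpoints: backup.start < triage.start, backup.start < triage.end, backup.end < triage.start, backup.end < triage.end.
That pattern is 'before'.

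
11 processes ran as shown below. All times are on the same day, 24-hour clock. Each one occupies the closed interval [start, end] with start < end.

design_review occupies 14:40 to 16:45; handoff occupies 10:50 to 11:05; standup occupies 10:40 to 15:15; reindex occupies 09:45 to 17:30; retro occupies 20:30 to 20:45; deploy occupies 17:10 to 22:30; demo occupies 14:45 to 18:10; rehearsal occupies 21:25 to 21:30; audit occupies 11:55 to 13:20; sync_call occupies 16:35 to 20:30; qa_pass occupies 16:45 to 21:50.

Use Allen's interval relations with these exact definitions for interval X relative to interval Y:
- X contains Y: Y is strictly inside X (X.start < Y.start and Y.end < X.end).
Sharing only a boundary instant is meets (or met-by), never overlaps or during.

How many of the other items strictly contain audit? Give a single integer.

Target audit = [11:55, 13:20].
demo [14:45, 18:10] → after → no.
deploy [17:10, 22:30] → after → no.
design_review [14:40, 16:45] → after → no.
handoff [10:50, 11:05] → before → no.
qa_pass [16:45, 21:50] → after → no.
rehearsal [21:25, 21:30] → after → no.
reindex [09:45, 17:30] → contains → counts.
retro [20:30, 20:45] → after → no.
standup [10:40, 15:15] → contains → counts.
sync_call [16:35, 20:30] → after → no.
Total: 2.

2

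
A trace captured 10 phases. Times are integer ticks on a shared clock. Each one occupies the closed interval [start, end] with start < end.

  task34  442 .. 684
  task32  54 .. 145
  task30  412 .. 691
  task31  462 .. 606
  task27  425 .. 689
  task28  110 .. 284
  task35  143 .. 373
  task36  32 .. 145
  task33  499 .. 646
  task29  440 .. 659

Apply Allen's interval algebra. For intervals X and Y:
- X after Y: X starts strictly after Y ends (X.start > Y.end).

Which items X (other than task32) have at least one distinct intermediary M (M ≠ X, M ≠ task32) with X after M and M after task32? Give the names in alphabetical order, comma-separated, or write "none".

Target task32 = [54, 145].
Intermediaries M with M after task32: task27, task29, task30, task31, task33, task34.
Via task27 — items with X after task27: none.
Via task29 — items with X after task29: none.
Via task30 — items with X after task30: none.
Via task31 — items with X after task31: none.
Via task33 — items with X after task33: none.
Via task34 — items with X after task34: none.
Union: none.

none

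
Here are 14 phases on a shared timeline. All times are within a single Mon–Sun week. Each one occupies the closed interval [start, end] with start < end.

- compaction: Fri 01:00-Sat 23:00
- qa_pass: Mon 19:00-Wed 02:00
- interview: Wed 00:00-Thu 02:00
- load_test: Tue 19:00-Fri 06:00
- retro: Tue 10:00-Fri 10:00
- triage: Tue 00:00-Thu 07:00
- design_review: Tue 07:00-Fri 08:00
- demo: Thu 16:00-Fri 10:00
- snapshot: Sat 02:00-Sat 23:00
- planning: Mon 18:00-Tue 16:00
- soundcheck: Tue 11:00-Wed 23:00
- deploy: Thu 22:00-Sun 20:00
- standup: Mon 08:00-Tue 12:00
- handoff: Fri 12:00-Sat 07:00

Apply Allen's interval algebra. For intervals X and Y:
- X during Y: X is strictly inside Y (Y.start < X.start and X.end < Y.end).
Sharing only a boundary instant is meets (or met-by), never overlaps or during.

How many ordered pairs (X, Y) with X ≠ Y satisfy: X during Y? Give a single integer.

13

Checking all 182 ordered pairs for relation 'during'; matching pairs in alphabetical order:
(compaction, deploy): compaction during deploy ✓
(handoff, compaction): handoff during compaction ✓
(handoff, deploy): handoff during deploy ✓
(interview, design_review): interview during design_review ✓
(interview, load_test): interview during load_test ✓
(interview, retro): interview during retro ✓
(interview, triage): interview during triage ✓
(load_test, design_review): load_test during design_review ✓
(load_test, retro): load_test during retro ✓
(snapshot, deploy): snapshot during deploy ✓
(soundcheck, design_review): soundcheck during design_review ✓
(soundcheck, retro): soundcheck during retro ✓
(soundcheck, triage): soundcheck during triage ✓
Count: 13.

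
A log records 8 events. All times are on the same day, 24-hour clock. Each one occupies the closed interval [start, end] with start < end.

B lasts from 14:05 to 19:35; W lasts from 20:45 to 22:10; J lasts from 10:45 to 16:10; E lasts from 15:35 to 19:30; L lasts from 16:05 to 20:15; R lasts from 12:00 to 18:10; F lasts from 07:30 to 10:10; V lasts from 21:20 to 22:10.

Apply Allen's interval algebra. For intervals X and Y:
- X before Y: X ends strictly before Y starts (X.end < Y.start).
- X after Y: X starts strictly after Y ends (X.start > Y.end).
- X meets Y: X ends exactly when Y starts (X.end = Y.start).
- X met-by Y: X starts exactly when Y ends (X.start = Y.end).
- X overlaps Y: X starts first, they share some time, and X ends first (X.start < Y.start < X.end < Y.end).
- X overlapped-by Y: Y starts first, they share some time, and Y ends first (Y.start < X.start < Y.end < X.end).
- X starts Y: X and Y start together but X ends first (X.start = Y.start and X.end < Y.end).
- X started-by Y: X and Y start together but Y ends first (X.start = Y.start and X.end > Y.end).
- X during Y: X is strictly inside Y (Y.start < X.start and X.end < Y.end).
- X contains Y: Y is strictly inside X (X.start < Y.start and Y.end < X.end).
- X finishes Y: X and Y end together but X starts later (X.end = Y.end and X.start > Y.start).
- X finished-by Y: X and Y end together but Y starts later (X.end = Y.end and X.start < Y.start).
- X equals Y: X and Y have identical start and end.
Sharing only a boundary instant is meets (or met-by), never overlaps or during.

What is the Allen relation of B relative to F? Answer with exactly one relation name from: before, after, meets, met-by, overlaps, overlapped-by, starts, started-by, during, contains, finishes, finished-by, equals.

after

B = [14:05, 19:35]; F = [07:30, 10:10].
Compare endpoints: B.start > F.start, B.start > F.end, B.end > F.start, B.end > F.end.
That pattern is 'after'.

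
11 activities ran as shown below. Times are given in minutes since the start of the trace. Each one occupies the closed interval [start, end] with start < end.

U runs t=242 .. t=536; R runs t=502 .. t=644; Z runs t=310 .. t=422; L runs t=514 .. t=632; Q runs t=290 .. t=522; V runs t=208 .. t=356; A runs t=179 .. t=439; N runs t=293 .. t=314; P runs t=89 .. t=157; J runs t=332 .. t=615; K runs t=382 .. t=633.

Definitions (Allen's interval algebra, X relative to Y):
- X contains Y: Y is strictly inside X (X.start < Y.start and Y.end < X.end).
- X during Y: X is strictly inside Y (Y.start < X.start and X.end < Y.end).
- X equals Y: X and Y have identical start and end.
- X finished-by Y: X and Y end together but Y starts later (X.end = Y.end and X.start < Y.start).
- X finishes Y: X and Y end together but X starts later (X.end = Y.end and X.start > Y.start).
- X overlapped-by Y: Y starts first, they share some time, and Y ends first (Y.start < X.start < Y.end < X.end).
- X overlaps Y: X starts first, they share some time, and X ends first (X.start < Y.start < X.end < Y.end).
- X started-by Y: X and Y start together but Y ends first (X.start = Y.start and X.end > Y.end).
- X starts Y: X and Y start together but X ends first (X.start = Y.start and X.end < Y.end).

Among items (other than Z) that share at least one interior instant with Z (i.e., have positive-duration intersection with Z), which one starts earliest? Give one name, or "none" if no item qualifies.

Target Z = [t=310, t=422].
A [t=179, t=439] → contains → candidate.
J [t=332, t=615] → overlapped-by → candidate.
K [t=382, t=633] → overlapped-by → candidate.
L [t=514, t=632] → after → excluded.
N [t=293, t=314] → overlaps → candidate.
P [t=89, t=157] → before → excluded.
Q [t=290, t=522] → contains → candidate.
R [t=502, t=644] → after → excluded.
U [t=242, t=536] → contains → candidate.
V [t=208, t=356] → overlaps → candidate.
Among candidates, earliest start is t=179 → A.

A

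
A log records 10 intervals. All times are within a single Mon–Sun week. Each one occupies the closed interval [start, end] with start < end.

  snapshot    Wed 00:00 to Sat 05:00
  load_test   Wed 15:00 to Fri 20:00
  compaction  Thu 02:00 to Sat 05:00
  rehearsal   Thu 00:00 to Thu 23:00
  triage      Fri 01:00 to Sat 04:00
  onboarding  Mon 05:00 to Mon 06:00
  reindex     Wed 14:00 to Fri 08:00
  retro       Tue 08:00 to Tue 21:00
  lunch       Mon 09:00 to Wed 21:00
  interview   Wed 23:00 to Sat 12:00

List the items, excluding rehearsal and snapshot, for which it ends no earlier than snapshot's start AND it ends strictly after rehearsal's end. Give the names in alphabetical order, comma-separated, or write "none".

Conditions: its end is no earlier than snapshot's start (X.end >= Wed 00:00) AND its end is strictly after rehearsal's end (X.end > Thu 23:00).
compaction: end Sat 05:00 >= Wed 00:00? ✓; end Sat 05:00 > Thu 23:00? ✓ → yes.
interview: end Sat 12:00 >= Wed 00:00? ✓; end Sat 12:00 > Thu 23:00? ✓ → yes.
load_test: end Fri 20:00 >= Wed 00:00? ✓; end Fri 20:00 > Thu 23:00? ✓ → yes.
lunch: end Wed 21:00 >= Wed 00:00? ✓; end Wed 21:00 > Thu 23:00? ✗ → no.
onboarding: end Mon 06:00 >= Wed 00:00? ✗; end Mon 06:00 > Thu 23:00? ✗ → no.
reindex: end Fri 08:00 >= Wed 00:00? ✓; end Fri 08:00 > Thu 23:00? ✓ → yes.
retro: end Tue 21:00 >= Wed 00:00? ✗; end Tue 21:00 > Thu 23:00? ✗ → no.
triage: end Sat 04:00 >= Wed 00:00? ✓; end Sat 04:00 > Thu 23:00? ✓ → yes.
Result: compaction, interview, load_test, reindex, triage.

compaction, interview, load_test, reindex, triage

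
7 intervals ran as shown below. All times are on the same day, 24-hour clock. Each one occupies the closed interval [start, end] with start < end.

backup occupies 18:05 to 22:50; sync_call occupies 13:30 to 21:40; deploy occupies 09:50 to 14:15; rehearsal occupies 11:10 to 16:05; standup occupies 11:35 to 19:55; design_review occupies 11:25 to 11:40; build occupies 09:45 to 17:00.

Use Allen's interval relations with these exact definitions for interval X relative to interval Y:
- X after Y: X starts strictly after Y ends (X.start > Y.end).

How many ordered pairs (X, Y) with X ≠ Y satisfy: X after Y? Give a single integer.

5

Checking all 42 ordered pairs for relation 'after'; matching pairs in alphabetical order:
(backup, build): backup after build ✓
(backup, deploy): backup after deploy ✓
(backup, design_review): backup after design_review ✓
(backup, rehearsal): backup after rehearsal ✓
(sync_call, design_review): sync_call after design_review ✓
Count: 5.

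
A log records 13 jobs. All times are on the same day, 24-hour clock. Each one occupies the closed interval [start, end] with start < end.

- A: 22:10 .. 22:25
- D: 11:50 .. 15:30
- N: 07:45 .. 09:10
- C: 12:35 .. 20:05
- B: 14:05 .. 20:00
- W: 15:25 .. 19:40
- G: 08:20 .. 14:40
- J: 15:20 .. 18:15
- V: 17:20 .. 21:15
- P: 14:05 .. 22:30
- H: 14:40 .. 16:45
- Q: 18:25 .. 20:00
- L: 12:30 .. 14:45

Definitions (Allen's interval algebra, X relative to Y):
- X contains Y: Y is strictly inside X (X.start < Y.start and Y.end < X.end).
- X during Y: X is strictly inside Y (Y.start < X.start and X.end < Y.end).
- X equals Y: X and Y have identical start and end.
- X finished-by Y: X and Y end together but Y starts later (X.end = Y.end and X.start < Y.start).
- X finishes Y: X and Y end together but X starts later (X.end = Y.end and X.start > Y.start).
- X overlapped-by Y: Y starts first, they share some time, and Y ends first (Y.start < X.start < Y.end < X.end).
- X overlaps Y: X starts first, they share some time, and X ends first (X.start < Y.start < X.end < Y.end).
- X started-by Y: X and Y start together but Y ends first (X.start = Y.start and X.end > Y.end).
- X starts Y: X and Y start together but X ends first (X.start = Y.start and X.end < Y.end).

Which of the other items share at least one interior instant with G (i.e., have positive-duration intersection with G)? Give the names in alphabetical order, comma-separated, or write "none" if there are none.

B, C, D, L, N, P

Target G = [08:20, 14:40].
A [22:10, 22:25] → after → no.
B [14:05, 20:00] → overlapped-by → yes.
C [12:35, 20:05] → overlapped-by → yes.
D [11:50, 15:30] → overlapped-by → yes.
H [14:40, 16:45] → met-by → no.
J [15:20, 18:15] → after → no.
L [12:30, 14:45] → overlapped-by → yes.
N [07:45, 09:10] → overlaps → yes.
P [14:05, 22:30] → overlapped-by → yes.
Q [18:25, 20:00] → after → no.
V [17:20, 21:15] → after → no.
W [15:25, 19:40] → after → no.
Result: B, C, D, L, N, P.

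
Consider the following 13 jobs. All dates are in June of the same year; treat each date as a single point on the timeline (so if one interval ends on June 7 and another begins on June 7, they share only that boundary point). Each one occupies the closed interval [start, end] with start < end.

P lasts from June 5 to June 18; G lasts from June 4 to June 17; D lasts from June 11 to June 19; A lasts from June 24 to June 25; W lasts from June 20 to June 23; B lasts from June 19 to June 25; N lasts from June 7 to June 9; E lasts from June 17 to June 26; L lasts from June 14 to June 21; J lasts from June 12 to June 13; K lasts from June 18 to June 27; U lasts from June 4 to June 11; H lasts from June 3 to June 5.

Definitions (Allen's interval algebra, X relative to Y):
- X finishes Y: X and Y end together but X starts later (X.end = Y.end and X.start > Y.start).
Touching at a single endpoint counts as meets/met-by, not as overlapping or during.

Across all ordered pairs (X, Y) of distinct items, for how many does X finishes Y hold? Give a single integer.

1

Checking all 156 ordered pairs for relation 'finishes'; matching pairs in alphabetical order:
(A, B): A finishes B ✓
Count: 1.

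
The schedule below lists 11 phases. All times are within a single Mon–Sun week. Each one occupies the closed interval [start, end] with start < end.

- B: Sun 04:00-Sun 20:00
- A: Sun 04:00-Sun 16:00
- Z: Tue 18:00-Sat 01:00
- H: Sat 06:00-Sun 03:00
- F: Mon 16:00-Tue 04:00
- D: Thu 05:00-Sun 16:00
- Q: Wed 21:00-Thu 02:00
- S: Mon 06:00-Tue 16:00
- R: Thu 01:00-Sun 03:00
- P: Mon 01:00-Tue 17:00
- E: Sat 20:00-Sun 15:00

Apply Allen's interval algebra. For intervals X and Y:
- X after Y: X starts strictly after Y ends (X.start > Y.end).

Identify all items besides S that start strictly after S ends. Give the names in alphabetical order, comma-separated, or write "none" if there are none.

A, B, D, E, H, Q, R, Z

Target S = [Mon 06:00, Tue 16:00].
A [Sun 04:00, Sun 16:00] → after → yes.
B [Sun 04:00, Sun 20:00] → after → yes.
D [Thu 05:00, Sun 16:00] → after → yes.
E [Sat 20:00, Sun 15:00] → after → yes.
F [Mon 16:00, Tue 04:00] → during → no.
H [Sat 06:00, Sun 03:00] → after → yes.
P [Mon 01:00, Tue 17:00] → contains → no.
Q [Wed 21:00, Thu 02:00] → after → yes.
R [Thu 01:00, Sun 03:00] → after → yes.
Z [Tue 18:00, Sat 01:00] → after → yes.
Result: A, B, D, E, H, Q, R, Z.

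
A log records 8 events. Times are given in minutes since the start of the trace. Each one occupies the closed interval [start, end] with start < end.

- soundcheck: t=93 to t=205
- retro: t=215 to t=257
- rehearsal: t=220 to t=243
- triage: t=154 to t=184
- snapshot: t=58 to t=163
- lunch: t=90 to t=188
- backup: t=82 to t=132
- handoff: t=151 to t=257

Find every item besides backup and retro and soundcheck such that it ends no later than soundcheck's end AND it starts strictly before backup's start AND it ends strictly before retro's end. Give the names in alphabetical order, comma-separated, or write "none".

Conditions: its end is no later than soundcheck's end (X.end <= t=205) AND its start is strictly before backup's start (X.start < t=82) AND its end is strictly before retro's end (X.end < t=257).
handoff: end t=257 <= t=205? ✗; start t=151 < t=82? ✗; end t=257 < t=257? ✗ → no.
lunch: end t=188 <= t=205? ✓; start t=90 < t=82? ✗; end t=188 < t=257? ✓ → no.
rehearsal: end t=243 <= t=205? ✗; start t=220 < t=82? ✗; end t=243 < t=257? ✓ → no.
snapshot: end t=163 <= t=205? ✓; start t=58 < t=82? ✓; end t=163 < t=257? ✓ → yes.
triage: end t=184 <= t=205? ✓; start t=154 < t=82? ✗; end t=184 < t=257? ✓ → no.
Result: snapshot.

snapshot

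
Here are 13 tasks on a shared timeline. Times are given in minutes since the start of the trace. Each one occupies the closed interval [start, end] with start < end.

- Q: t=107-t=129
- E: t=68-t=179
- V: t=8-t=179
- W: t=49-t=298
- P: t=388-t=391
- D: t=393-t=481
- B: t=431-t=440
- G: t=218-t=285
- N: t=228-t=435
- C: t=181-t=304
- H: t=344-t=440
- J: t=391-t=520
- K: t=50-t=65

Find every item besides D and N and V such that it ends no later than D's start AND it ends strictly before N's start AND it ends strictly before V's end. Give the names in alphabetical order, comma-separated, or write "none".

K, Q

Conditions: its end is no later than D's start (X.end <= t=393) AND its end is strictly before N's start (X.end < t=228) AND its end is strictly before V's end (X.end < t=179).
B: end t=440 <= t=393? ✗; end t=440 < t=228? ✗; end t=440 < t=179? ✗ → no.
C: end t=304 <= t=393? ✓; end t=304 < t=228? ✗; end t=304 < t=179? ✗ → no.
E: end t=179 <= t=393? ✓; end t=179 < t=228? ✓; end t=179 < t=179? ✗ → no.
G: end t=285 <= t=393? ✓; end t=285 < t=228? ✗; end t=285 < t=179? ✗ → no.
H: end t=440 <= t=393? ✗; end t=440 < t=228? ✗; end t=440 < t=179? ✗ → no.
J: end t=520 <= t=393? ✗; end t=520 < t=228? ✗; end t=520 < t=179? ✗ → no.
K: end t=65 <= t=393? ✓; end t=65 < t=228? ✓; end t=65 < t=179? ✓ → yes.
P: end t=391 <= t=393? ✓; end t=391 < t=228? ✗; end t=391 < t=179? ✗ → no.
Q: end t=129 <= t=393? ✓; end t=129 < t=228? ✓; end t=129 < t=179? ✓ → yes.
W: end t=298 <= t=393? ✓; end t=298 < t=228? ✗; end t=298 < t=179? ✗ → no.
Result: K, Q.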